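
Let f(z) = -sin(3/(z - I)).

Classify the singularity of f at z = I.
Let u = z - I. Then
  sin(3/u) = Σ_{k≥0} (-1)^k (3)^(2k+1)/((2k+1)!·u^(2k+1)) = 3/u - 9/(2*u^3) + 81/(40*u^5) + ...
which has infinitely many negative powers of u, so sin(3/(z - I)) has an essential singularity at z = I.
So the singularity is essential.

Final answer: essential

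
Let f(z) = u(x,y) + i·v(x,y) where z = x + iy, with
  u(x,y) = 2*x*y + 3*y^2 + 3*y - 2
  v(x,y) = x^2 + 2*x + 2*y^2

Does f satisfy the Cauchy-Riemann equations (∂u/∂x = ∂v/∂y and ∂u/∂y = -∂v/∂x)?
∂u/∂x = 2*y
∂v/∂y = 4*y
∂u/∂y = 2*x + 6*y + 3
∂v/∂x = 2*x + 2
∂u/∂x ≠ ∂v/∂y and ∂u/∂y ≠ -∂v/∂x; the Cauchy-Riemann equations are not satisfied, so f is not analytic.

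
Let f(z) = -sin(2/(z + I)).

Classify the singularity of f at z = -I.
Let u = z + I. Then
  sin(2/u) = Σ_{k≥0} (-1)^k (2)^(2k+1)/((2k+1)!·u^(2k+1)) = 2/u - 4/(3*u^3) + 4/(15*u^5) + ...
which has infinitely many negative powers of u, so sin(2/(z + I)) has an essential singularity at z = -I.
So the singularity is essential.

Final answer: essential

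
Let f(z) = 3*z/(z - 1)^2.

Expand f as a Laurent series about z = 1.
Put w = z - (1), i.e. z = w + 1. The denominator is w^2, so it suffices to rewrite the numerator in powers of w.

P(z) = 3*z
P(w + 1) = 3 + 3*w

Dividing each term by w^2:
  f = 3/w^2 + 3/w

Substituting back w = z - 1:
  f(z) = 3/(z - 1)^2 + 3/(z - 1)

The series is finite because the numerator is a polynomial; the negative powers form the principal part, and the coefficient of 1/(z - 1) gives Res(f, 1) = 3.

Final answer: 3/(z - 1)^2 + 3/(z - 1)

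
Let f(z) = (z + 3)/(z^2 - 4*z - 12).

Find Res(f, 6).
Write f(z) = P(z)/Q(z) with P(z) = z + 3 and Q(z) = z^2 - 4*z - 12.
The denominator factors as Q(z) = (z + 2)*(z - 6), so z = 6 is a simple zero of Q and P is analytic there; z = 6 is therefore a simple pole and
  Res(f, z₀) = P(z₀)/Q'(z₀).

Q'(z) = 2*z - 4, so Q'(6) = 8.
P(6) = 9.

Res(f, 6) = (9)/(8) = 9/8

Final answer: 9/8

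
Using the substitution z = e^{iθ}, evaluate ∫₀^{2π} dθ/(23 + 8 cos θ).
2*sqrt(465)*pi/465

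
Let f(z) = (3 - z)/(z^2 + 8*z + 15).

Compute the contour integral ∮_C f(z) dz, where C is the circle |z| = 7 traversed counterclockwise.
-2*I*pi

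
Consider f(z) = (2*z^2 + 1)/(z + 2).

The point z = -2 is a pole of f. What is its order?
Factor the denominator:
  z + 2 = (z + 2)

The numerator P(z) = 2*z^2 + 1 has P(-2) = 9 ≠ 0, so no factor of (z + 2) cancels.
Near z = -2 we can therefore write f(z) = g(z)/(z + 2) with g analytic at -2 and g(-2) ≠ 0 (g is just the numerator).

Hence z = -2 is a pole of order 1.

Final answer: 1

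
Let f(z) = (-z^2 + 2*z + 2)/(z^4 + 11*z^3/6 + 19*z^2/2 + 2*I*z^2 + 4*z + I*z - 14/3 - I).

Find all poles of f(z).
{-1, -1 + 3*I, -1/3 - 3*I, 1/2}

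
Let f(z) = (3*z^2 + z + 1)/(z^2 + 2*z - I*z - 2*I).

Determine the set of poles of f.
The singularities of f are the zeros of the denominator. Factoring,
  z^2 + 2*z - I*z - 2*I = (z - I)*(z + 2)
so the candidates are z = I, z = -2.

Check the numerator P(z) = 3*z^2 + z + 1 at each one:
  P(I) = -2 + I ≠ 0, so z = I is a (simple) pole.
  P(-2) = 11 ≠ 0, so z = -2 is a (simple) pole.

Poles of f: {-2, I}

Final answer: {-2, I}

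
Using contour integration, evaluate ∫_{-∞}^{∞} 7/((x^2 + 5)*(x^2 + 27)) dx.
7*pi*(-5*sqrt(3) + 9*sqrt(5))/990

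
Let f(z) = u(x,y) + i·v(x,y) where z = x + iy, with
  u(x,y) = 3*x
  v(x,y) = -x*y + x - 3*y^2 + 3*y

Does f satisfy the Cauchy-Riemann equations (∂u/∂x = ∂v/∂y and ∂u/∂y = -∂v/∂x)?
∂u/∂x = 3
∂v/∂y = -x - 6*y + 3
∂u/∂y = 0
∂v/∂x = 1 - y
∂u/∂x ≠ ∂v/∂y and ∂u/∂y ≠ -∂v/∂x; the Cauchy-Riemann equations are not satisfied, so f is not analytic.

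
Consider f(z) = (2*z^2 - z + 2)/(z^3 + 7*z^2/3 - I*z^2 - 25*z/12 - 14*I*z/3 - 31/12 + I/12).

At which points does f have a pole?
The singularities of f are the zeros of the denominator. Factoring,
  z^3 + 7*z^2/3 - I*z^2 - 25*z/12 - 14*I*z/3 - 31/12 + I/12 = (z - 1 - I)*(z + 3 + I/2)*(z + 1/3 - I/2)
so the candidates are z = 1 + I, z = -3 - I/2, z = -1/3 + I/2.

Check the numerator P(z) = 2*z^2 - z + 2 at each one:
  P(1 + I) = 1 + 3*I ≠ 0, so z = 1 + I is a (simple) pole.
  P(-3 - I/2) = 45/2 + 13*I/2 ≠ 0, so z = -3 - I/2 is a (simple) pole.
  P(-1/3 + I/2) = 37/18 - 7*I/6 ≠ 0, so z = -1/3 + I/2 is a (simple) pole.

Poles of f: {-3 - I/2, -1/3 + I/2, 1 + I}

Final answer: {-3 - I/2, -1/3 + I/2, 1 + I}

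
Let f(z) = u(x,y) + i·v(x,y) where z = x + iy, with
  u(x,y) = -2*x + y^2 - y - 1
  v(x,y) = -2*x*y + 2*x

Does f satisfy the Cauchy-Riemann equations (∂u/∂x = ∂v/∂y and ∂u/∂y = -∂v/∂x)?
∂u/∂x = -2
∂v/∂y = -2*x
∂u/∂y = 2*y - 1
∂v/∂x = 2 - 2*y
∂u/∂x ≠ ∂v/∂y and ∂u/∂y ≠ -∂v/∂x; the Cauchy-Riemann equations are not satisfied, so f is not analytic.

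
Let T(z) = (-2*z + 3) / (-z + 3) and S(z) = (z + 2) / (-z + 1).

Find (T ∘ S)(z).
(T ∘ S)(z) = T(S(z)) = ((-2)*S(z) + (3))/((-1)*S(z) + (3)). Multiply numerator and denominator by -z + 1:
  numerator:   (-2)*(z + 2) + (3)*(-z + 1) = -5*z - 1
  denominator: (-1)*(z + 2) + (3)*(-z + 1) = -4*z + 1
(T ∘ S)(z) = (-5*z - 1)/(-4*z + 1) = (5*z + 1)/(4*z - 1)

Final answer: (5*z + 1)/(4*z - 1)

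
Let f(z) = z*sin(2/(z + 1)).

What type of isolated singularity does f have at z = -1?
Let u = z + 1. Then
  sin(2/u) = Σ_{k≥0} (-1)^k (2)^(2k+1)/((2k+1)!·u^(2k+1)) = 2/u - 4/(3*u^3) + 4/(15*u^5) + ...
which has infinitely many negative powers of u, so sin(2/(z + 1)) has an essential singularity at z = -1.
The extra factor z is a nonzero polynomial; if the product had at most a pole at z = -1, dividing by that polynomial would leave sin(2/(z + 1)) with at most a pole too — contradiction. (Equivalently, the product's Laurent series still has infinitely many negative powers.)
So the singularity is essential.

Final answer: essential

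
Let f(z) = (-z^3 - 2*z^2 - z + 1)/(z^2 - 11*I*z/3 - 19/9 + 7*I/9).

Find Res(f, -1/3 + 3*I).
Write f(z) = P(z)/Q(z) with P(z) = -z^3 - 2*z^2 - z + 1 and Q(z) = z^2 - 11*I*z/3 - 19/9 + 7*I/9.
The denominator factors as Q(z) = (z - 1/3 - 2*I/3)*(z + 1/3 - 3*I), so z = -1/3 + 3*I is a simple zero of Q and P is analytic there; z = -1/3 + 3*I is therefore a simple pole and
  Res(f, z₀) = P(z₀)/Q'(z₀).

Q'(z) = 2*z - 11*I/3, so Q'(-1/3 + 3*I) = -2/3 + 7*I/3.
P(-1/3 + 3*I) = 274/27 + 27*I.

Res(f, -1/3 + 3*I) = (274/27 + 27*I)/(-2/3 + 7*I/3) = 4555/477 - 3376*I/477

Final answer: 4555/477 - 3376*I/477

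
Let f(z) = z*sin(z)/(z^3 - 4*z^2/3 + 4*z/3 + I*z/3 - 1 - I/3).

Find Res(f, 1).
Write f(z) = P(z)/Q(z) with P(z) = z*sin(z) and Q(z) = z^3 - 4*z^2/3 + 4*z/3 + I*z/3 - 1 - I/3.
The denominator factors as Q(z) = (z - 1/3 + I)*(z - I)*(z - 1), so z = 1 is a simple zero of Q and P is analytic there; z = 1 is therefore a simple pole and
  Res(f, z₀) = P(z₀)/Q'(z₀).

Q'(z) = 3*z^2 - 8*z/3 + 4/3 + I/3, so Q'(1) = 5/3 + I/3.
P(1) = sin(1).

Res(f, 1) = (sin(1))/(5/3 + I/3) = (15/26 - 3*I/26)*sin(1)

Final answer: (15/26 - 3*I/26)*sin(1)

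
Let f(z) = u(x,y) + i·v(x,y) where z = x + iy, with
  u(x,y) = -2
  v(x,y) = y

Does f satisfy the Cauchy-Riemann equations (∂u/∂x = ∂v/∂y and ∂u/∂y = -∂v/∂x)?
∂u/∂x = 0
∂v/∂y = 1
∂u/∂y = 0
∂v/∂x = 0
∂u/∂x ≠ ∂v/∂y; the Cauchy-Riemann equations are not satisfied, so f is not analytic.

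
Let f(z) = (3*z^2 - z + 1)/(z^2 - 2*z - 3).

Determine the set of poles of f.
The singularities of f are the zeros of the denominator. Factoring,
  z^2 - 2*z - 3 = (z - 3)*(z + 1)
so the candidates are z = 3, z = -1.

Check the numerator P(z) = 3*z^2 - z + 1 at each one:
  P(3) = 25 ≠ 0, so z = 3 is a (simple) pole.
  P(-1) = 5 ≠ 0, so z = -1 is a (simple) pole.

Poles of f: {-1, 3}

Final answer: {-1, 3}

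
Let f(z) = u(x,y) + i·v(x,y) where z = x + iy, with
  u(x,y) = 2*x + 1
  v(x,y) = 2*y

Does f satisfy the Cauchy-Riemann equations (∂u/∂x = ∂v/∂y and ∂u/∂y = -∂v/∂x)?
∂u/∂x = 2
∂v/∂y = 2
∂u/∂y = 0
∂v/∂x = 0
∂u/∂x = ∂v/∂y and ∂u/∂y = -∂v/∂x hold identically; f is analytic.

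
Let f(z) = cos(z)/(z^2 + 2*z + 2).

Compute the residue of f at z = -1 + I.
Write f(z) = P(z)/Q(z) with P(z) = cos(z) and Q(z) = z^2 + 2*z + 2.
The denominator factors as Q(z) = (z + 1 + I)*(z + 1 - I), so z = -1 + I is a simple zero of Q and P is analytic there; z = -1 + I is therefore a simple pole and
  Res(f, z₀) = P(z₀)/Q'(z₀).

Q'(z) = 2*z + 2, so Q'(-1 + I) = 2*I.
P(-1 + I) = cos(1 - I).

Res(f, -1 + I) = (cos(1 - I))/(2*I) = -I*cos(1 - I)/2

Final answer: -I*cos(1 - I)/2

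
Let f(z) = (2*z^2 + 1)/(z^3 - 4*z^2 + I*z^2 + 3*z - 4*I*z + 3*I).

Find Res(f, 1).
-3/4 + 3*I/4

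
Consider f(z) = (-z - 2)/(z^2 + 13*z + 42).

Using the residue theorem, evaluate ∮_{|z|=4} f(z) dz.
By the residue theorem, ∮_C f(z) dz = 2πi · (sum of the residues of f at the poles inside |z| = 4).

The denominator factors as (z + 7)*(z + 6), so the singularities of f are simple poles at z = -7, z = -6.
  |-7|² = 49 > 16 = 4², so this pole is outside the contour.
  |-6|² = 36 > 16 = 4², so this pole is outside the contour.

No pole lies inside the contour, so f is analytic on and inside C and the integral is 0 (Cauchy's theorem).

Final answer: 0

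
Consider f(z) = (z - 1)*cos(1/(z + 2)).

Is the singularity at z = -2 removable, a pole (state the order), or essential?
essential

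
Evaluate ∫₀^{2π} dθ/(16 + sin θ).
Call the integral J. The integrand is 2π-periodic and we integrate over a full period, so shifting θ does not change the value (θ → θ + π/2 turns sin θ into cos θ). Hence
  J = ∫₀^{2π} dθ/(16 + cos θ).
Put z = e^{iθ}: then cos θ = (z + 1/z)/2, dθ = dz/(iz), and z runs once counterclockwise around |z| = 1:
  J = ∮_{|z|=1} 1/(16 + (z + 1/z)/2) · dz/(iz) = (2/i) ∮_{|z|=1} dz/(z^2 + 32*z + 1).
The roots of z^2 + 32*z + 1 are z = (-16 ± sqrt(16^2 - 1^2)), with sqrt(255) = sqrt(255); their product is 1, so only z₊ = -16 + sqrt(255) lies inside the unit circle (z₋ = -16 - sqrt(255) lies outside).
z₊ is a simple zero of q(z) = z^2 + 32*z + 1, so Res(1/q, z₊) = 1/q'(z₊) with q'(z) = 2*z + 32; and q'(z₊) = (z₊ - z₋) = 2*sqrt(255).
Therefore J = (2/i) · 2πi · 1/(2*sqrt(255)) = 2*pi/(sqrt(255)) = 2*sqrt(255)*pi/255

Final answer: 2*sqrt(255)*pi/255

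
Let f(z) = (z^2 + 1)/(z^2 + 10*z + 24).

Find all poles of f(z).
The singularities of f are the zeros of the denominator. Factoring,
  z^2 + 10*z + 24 = (z + 6)*(z + 4)
so the candidates are z = -6, z = -4.

Check the numerator P(z) = z^2 + 1 at each one:
  P(-6) = 37 ≠ 0, so z = -6 is a (simple) pole.
  P(-4) = 17 ≠ 0, so z = -4 is a (simple) pole.

Poles of f: {-6, -4}

Final answer: {-6, -4}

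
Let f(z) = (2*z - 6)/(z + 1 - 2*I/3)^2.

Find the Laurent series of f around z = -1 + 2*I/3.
Put w = z - (-1 + 2*I/3), i.e. z = w - 1 + 2*I/3. The denominator is w^2, so it suffices to rewrite the numerator in powers of w.

P(z) = 2*z - 6
P(w - 1 + 2*I/3) = -8 + 4*I/3 + 2*w

Dividing each term by w^2:
  f = (-8 + 4*I/3)/w^2 + 2/w

Substituting back w = z + 1 - 2*I/3:
  f(z) = (-8 + 4*I/3)/(z + 1 - 2*I/3)^2 + 2/(z + 1 - 2*I/3)

The series is finite because the numerator is a polynomial; the negative powers form the principal part, and the coefficient of 1/(z + 1 - 2*I/3) gives Res(f, -1 + 2*I/3) = 2.

Final answer: (-8 + 4*I/3)/(z + 1 - 2*I/3)^2 + 2/(z + 1 - 2*I/3)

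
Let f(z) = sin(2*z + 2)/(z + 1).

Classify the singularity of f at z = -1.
removable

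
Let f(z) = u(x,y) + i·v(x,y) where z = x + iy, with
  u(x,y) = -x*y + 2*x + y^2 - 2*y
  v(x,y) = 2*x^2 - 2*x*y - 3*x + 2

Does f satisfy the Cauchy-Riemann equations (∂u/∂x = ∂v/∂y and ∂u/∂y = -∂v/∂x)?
∂u/∂x = 2 - y
∂v/∂y = -2*x
∂u/∂y = -x + 2*y - 2
∂v/∂x = 4*x - 2*y - 3
∂u/∂x ≠ ∂v/∂y and ∂u/∂y ≠ -∂v/∂x; the Cauchy-Riemann equations are not satisfied, so f is not analytic.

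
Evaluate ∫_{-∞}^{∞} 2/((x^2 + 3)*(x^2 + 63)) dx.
Let f(z) = 2/((z^2 + 3)*(z^2 + 63)). The denominator has no real zeros and deg Q - deg P = 4 ≥ 2, so the integral of f over the upper semicircle |z| = R tends to 0 as R → ∞. Closing the contour in the upper half-plane,
  ∫_{-∞}^{∞} f(x) dx = 2πi · Σ Res(f, z_k)  over the poles with Im z_k > 0.

Zeros of the denominator: z^2 + 63 = 0 gives z = ±3*sqrt(7)*I; z^2 + 3 = 0 gives z = ±sqrt(3)*I.
Upper half-plane: z = sqrt(3)*I, z = 3*sqrt(7)*I (simple).

Each pole is a simple zero of Q(z) = z^4 + 66*z^2 + 189, so Res(f, z₀) = P(z₀)/Q'(z₀) with P(z) = 2, Q'(z) = 4*z^3 + 132*z:
  Res(f, sqrt(3)*I) = (2)/(120*sqrt(3)*I) = -sqrt(3)*I/180
  Res(f, 3*sqrt(7)*I) = (2)/(-360*sqrt(7)*I) = sqrt(7)*I/1260

Sum of residues: I*(-7*sqrt(3) + sqrt(7))/1260
∫_{-∞}^{∞} f(x) dx = 2πi · (I*(-7*sqrt(3) + sqrt(7))/1260) = pi*(-sqrt(7) + 7*sqrt(3))/630

Final answer: pi*(-sqrt(7) + 7*sqrt(3))/630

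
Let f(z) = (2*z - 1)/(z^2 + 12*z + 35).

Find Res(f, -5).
-11/2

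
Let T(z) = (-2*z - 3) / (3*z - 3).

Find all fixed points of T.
T(z) = z means -2*z - 3 = z*(3*z - 3), i.e.
  3*z^2 - z + 3 = 0.
Discriminant: (-1)^2 - 4*(3)*(3) = -35, so the roots are complex conjugates.
  z = (1 ± I*sqrt(35))/(2*(3))
Fixed points: {1/6 - sqrt(35)*I/6, 1/6 + sqrt(35)*I/6}

Final answer: {1/6 - sqrt(35)*I/6, 1/6 + sqrt(35)*I/6}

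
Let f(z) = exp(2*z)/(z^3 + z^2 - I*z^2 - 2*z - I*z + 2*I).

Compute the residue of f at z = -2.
Write f(z) = P(z)/Q(z) with P(z) = exp(2*z) and Q(z) = z^3 + z^2 - I*z^2 - 2*z - I*z + 2*I.
The denominator factors as Q(z) = (z + 2)*(z - I)*(z - 1), so z = -2 is a simple zero of Q and P is analytic there; z = -2 is therefore a simple pole and
  Res(f, z₀) = P(z₀)/Q'(z₀).

Q'(z) = 3*z^2 + 2*z - 2*I*z - 2 - I, so Q'(-2) = 6 + 3*I.
P(-2) = exp(-4).

Res(f, -2) = (exp(-4))/(6 + 3*I) = (2/15 - I/15)*exp(-4)

Final answer: (2/15 - I/15)*exp(-4)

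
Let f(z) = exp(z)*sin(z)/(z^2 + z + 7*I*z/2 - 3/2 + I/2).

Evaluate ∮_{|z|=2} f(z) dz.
pi*(8/29 - 20*I/29)*exp(-I/2)*sinh(1/2)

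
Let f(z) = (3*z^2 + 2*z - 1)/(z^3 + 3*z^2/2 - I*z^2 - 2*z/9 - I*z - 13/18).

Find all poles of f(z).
The singularities of f are the zeros of the denominator. Factoring,
  z^3 + 3*z^2/2 - I*z^2 - 2*z/9 - I*z - 13/18 = (z - 1/2 - I/3)*(z + 1)*(z + 1 - 2*I/3)
so the candidates are z = 1/2 + I/3, z = -1, z = -1 + 2*I/3.

Check the numerator P(z) = 3*z^2 + 2*z - 1 at each one:
  P(1/2 + I/3) = 5/12 + 5*I/3 ≠ 0, so z = 1/2 + I/3 is a (simple) pole.
  P(-1) = 0, so the factor (z + 1) cancels and z = -1 is only a removable singularity, not a pole.
  P(-1 + 2*I/3) = -4/3 - 8*I/3 ≠ 0, so z = -1 + 2*I/3 is a (simple) pole.

Poles of f: {-1 + 2*I/3, 1/2 + I/3}

Final answer: {-1 + 2*I/3, 1/2 + I/3}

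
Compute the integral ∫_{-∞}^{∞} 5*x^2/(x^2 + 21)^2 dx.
Let f(z) = 5*z^2/(z^2 + 21)^2. The denominator has no real zeros and deg Q - deg P = 2 ≥ 2, so the integral of f over the upper semicircle |z| = R tends to 0 as R → ∞. Closing the contour in the upper half-plane,
  ∫_{-∞}^{∞} f(x) dx = 2πi · Σ Res(f, z_k)  over the poles with Im z_k > 0.

Zeros of the denominator: z^2 + 21 = 0 gives z = ±sqrt(21)*I.
Upper half-plane: z = sqrt(21)*I (a pole of order 2).

Write f(z) = g(z)/(z - sqrt(21)*I)^2 with g(z) = 5*z^2/(z + sqrt(21)*I)^2. For a double pole, Res(f, z₀) = g'(z₀):
  g'(z) = 10*sqrt(21)*I*z/(z + sqrt(21)*I)^3
  Res(f, sqrt(21)*I) = g'(sqrt(21)*I) = -5*sqrt(21)*I/84

∫_{-∞}^{∞} f(x) dx = 2πi · (-5*sqrt(21)*I/84) = 5*sqrt(21)*pi/42

Final answer: 5*sqrt(21)*pi/42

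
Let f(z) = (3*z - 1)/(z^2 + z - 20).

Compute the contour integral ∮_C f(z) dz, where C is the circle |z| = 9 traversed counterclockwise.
6*I*pi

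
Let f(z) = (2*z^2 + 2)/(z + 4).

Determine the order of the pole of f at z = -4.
1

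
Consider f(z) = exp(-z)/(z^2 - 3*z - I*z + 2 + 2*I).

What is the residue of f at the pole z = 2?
Write f(z) = P(z)/Q(z) with P(z) = exp(-z) and Q(z) = z^2 - 3*z - I*z + 2 + 2*I.
The denominator factors as Q(z) = (z - 2)*(z - 1 - I), so z = 2 is a simple zero of Q and P is analytic there; z = 2 is therefore a simple pole and
  Res(f, z₀) = P(z₀)/Q'(z₀).

Q'(z) = 2*z - 3 - I, so Q'(2) = 1 - I.
P(2) = exp(-2).

Res(f, 2) = (exp(-2))/(1 - I) = (1/2 + I/2)*exp(-2)

Final answer: (1/2 + I/2)*exp(-2)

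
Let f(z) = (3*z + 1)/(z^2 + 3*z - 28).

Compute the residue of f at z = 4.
Write f(z) = P(z)/Q(z) with P(z) = 3*z + 1 and Q(z) = z^2 + 3*z - 28.
The denominator factors as Q(z) = (z - 4)*(z + 7), so z = 4 is a simple zero of Q and P is analytic there; z = 4 is therefore a simple pole and
  Res(f, z₀) = P(z₀)/Q'(z₀).

Q'(z) = 2*z + 3, so Q'(4) = 11.
P(4) = 13.

Res(f, 4) = (13)/(11) = 13/11

Final answer: 13/11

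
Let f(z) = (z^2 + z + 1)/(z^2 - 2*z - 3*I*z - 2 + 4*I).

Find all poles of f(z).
{2*I, 2 + I}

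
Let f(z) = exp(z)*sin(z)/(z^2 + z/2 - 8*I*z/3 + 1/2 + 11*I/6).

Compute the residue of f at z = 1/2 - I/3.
(54/481 + 120*I/481)*exp(1/2 - I/3)*sin(1/2 - I/3)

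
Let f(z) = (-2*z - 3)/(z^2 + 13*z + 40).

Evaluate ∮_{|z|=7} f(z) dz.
By the residue theorem, ∮_C f(z) dz = 2πi · (sum of the residues of f at the poles inside |z| = 7).

The denominator factors as (z + 5)*(z + 8), so the singularities of f are simple poles at z = -5, z = -8.
  |-5|² = 25 < 49 = 7², so this pole is inside the contour.
  |-8|² = 64 > 49 = 7², so this pole is outside the contour.

With P(z) = -2*z - 3 and Q(z) = z^2 + 13*z + 40, each pole is simple, so Res(f, z₀) = P(z₀)/Q'(z₀) with Q'(z) = 2*z + 13.
  Res(f, -5) = P(-5)/Q'(-5) = (7)/(3) = 7/3

∮_C f(z) dz = 2πi · (7/3) = 14*I*pi/3

Final answer: 14*I*pi/3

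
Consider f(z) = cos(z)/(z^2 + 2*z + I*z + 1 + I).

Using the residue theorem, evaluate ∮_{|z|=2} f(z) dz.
By the residue theorem, ∮_C f(z) dz = 2πi · (sum of the residues of f at the poles inside |z| = 2).

The denominator factors as (z + 1)*(z + 1 + I), so the singularities of f are simple poles at z = -1, z = -1 - I.
  |-1|² = 1 < 4 = 2², so this pole is inside the contour.
  |-1 - I|² = 2 < 4 = 2², so this pole is inside the contour.

With P(z) = cos(z) and Q(z) = z^2 + 2*z + I*z + 1 + I, each pole is simple, so Res(f, z₀) = P(z₀)/Q'(z₀) with Q'(z) = 2*z + 2 + I.
  Res(f, -1) = P(-1)/Q'(-1) = (cos(1))/(I) = -I*cos(1)
  Res(f, -1 - I) = P(-1 - I)/Q'(-1 - I) = (cos(1 + I))/(-I) = I*cos(1 + I)

Sum of residues inside C: -I*cos(1) + I*cos(1 + I)
∮_C f(z) dz = 2πi · (-I*cos(1) + I*cos(1 + I)) = 2*pi*cos(1) - 2*pi*cos(1 + I)

Final answer: 2*pi*cos(1) - 2*pi*cos(1 + I)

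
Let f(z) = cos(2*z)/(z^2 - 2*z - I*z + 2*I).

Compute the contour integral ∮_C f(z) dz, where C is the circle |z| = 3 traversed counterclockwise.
By the residue theorem, ∮_C f(z) dz = 2πi · (sum of the residues of f at the poles inside |z| = 3).

The denominator factors as (z - 2)*(z - I), so the singularities of f are simple poles at z = 2, z = I.
  |2|² = 4 < 9 = 3², so this pole is inside the contour.
  |I|² = 1 < 9 = 3², so this pole is inside the contour.

With P(z) = cos(2*z) and Q(z) = z^2 - 2*z - I*z + 2*I, each pole is simple, so Res(f, z₀) = P(z₀)/Q'(z₀) with Q'(z) = 2*z - 2 - I.
  Res(f, 2) = P(2)/Q'(2) = (cos(4))/(2 - I) = (2/5 + I/5)*cos(4)
  Res(f, I) = P(I)/Q'(I) = (cosh(2))/(-2 + I) = (-2/5 - I/5)*cosh(2)

Sum of residues inside C: (-2/5 - I/5)*cosh(2) + (2/5 + I/5)*cos(4)
∮_C f(z) dz = 2πi · ((-2/5 - I/5)*cosh(2) + (2/5 + I/5)*cos(4)) = pi*(2/5 - 4*I/5)*cosh(2) + pi*(-2/5 + 4*I/5)*cos(4)

Final answer: pi*(2/5 - 4*I/5)*cosh(2) + pi*(-2/5 + 4*I/5)*cos(4)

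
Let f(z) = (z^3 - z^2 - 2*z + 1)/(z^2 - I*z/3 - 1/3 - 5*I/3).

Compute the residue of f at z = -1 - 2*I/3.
Write f(z) = P(z)/Q(z) with P(z) = z^3 - z^2 - 2*z + 1 and Q(z) = z^2 - I*z/3 - 1/3 - 5*I/3.
The denominator factors as Q(z) = (z - 1 - I)*(z + 1 + 2*I/3), so z = -1 - 2*I/3 is a simple zero of Q and P is analytic there; z = -1 - 2*I/3 is therefore a simple pole and
  Res(f, z₀) = P(z₀)/Q'(z₀).

Q'(z) = 2*z - I/3, so Q'(-1 - 2*I/3) = -2 - 5*I/3.
P(-1 - 2*I/3) = 25/9 - 46*I/27.

Res(f, -1 - 2*I/3) = (25/9 - 46*I/27)/(-2 - 5*I/3) = -220/549 + 217*I/183

Final answer: -220/549 + 217*I/183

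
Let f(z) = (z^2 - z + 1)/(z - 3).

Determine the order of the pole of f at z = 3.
Factor the denominator:
  z - 3 = (z - 3)

The numerator P(z) = z^2 - z + 1 has P(3) = 7 ≠ 0, so no factor of (z - 3) cancels.
Near z = 3 we can therefore write f(z) = g(z)/(z - 3) with g analytic at 3 and g(3) ≠ 0 (g is just the numerator).

Hence z = 3 is a pole of order 1.

Final answer: 1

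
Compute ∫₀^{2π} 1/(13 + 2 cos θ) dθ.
2*sqrt(165)*pi/165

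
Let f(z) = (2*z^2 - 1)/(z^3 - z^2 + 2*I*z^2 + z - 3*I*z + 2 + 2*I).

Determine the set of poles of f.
The singularities of f are the zeros of the denominator. Factoring,
  z^3 - z^2 + 2*I*z^2 + z - 3*I*z + 2 + 2*I = (z - 1 - I)*(z + 2*I)*(z + I)
so the candidates are z = 1 + I, z = -2*I, z = -I.

Check the numerator P(z) = 2*z^2 - 1 at each one:
  P(1 + I) = -1 + 4*I ≠ 0, so z = 1 + I is a (simple) pole.
  P(-2*I) = -9 ≠ 0, so z = -2*I is a (simple) pole.
  P(-I) = -3 ≠ 0, so z = -I is a (simple) pole.

Poles of f: {-2*I, -I, 1 + I}

Final answer: {-2*I, -I, 1 + I}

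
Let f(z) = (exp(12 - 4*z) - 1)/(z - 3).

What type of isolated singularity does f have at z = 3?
Let u = z - 3. The exponent is 12 - 4*z = -4u, so
  f = (e^(-4u) - 1)/u = ((-4u) + (-4u)^2/2 + (-4u)^3/6 + ...)/u = -4 + (8)*u + (-32/3)*u^2 + ...
The Laurent expansion about u = 0 has no negative powers; equivalently lim_{z→3} f(z) = -4 exists and is finite.
So the singularity is removable.

Final answer: removable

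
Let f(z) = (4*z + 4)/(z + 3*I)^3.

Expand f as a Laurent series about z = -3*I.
Put w = z - (-3*I), i.e. z = w - 3*I. The denominator is w^3, so it suffices to rewrite the numerator in powers of w.

P(z) = 4*z + 4
P(w - 3*I) = 4 - 12*I + 4*w

Dividing each term by w^3:
  f = (4 - 12*I)/w^3 + 4/w^2

Substituting back w = z + 3*I:
  f(z) = (4 - 12*I)/(z + 3*I)^3 + 4/(z + 3*I)^2

The series is finite because the numerator is a polynomial; the negative powers form the principal part.

Final answer: (4 - 12*I)/(z + 3*I)^3 + 4/(z + 3*I)^2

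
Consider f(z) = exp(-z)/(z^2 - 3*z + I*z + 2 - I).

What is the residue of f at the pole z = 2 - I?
Write f(z) = P(z)/Q(z) with P(z) = exp(-z) and Q(z) = z^2 - 3*z + I*z + 2 - I.
The denominator factors as Q(z) = (z - 1)*(z - 2 + I), so z = 2 - I is a simple zero of Q and P is analytic there; z = 2 - I is therefore a simple pole and
  Res(f, z₀) = P(z₀)/Q'(z₀).

Q'(z) = 2*z - 3 + I, so Q'(2 - I) = 1 - I.
P(2 - I) = exp(-2 + I).

Res(f, 2 - I) = (exp(-2 + I))/(1 - I) = (1/2 + I/2)*exp(-2 + I)

Final answer: (1/2 + I/2)*exp(-2 + I)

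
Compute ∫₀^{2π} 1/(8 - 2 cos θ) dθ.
Call the integral J. The integrand is 2π-periodic and we integrate over a full period, so shifting θ does not change the value (θ → θ + π flips the sign of the trig term). Hence
  J = ∫₀^{2π} dθ/(8 + 2 cos θ).
Put z = e^{iθ}: then cos θ = (z + 1/z)/2, dθ = dz/(iz), and z runs once counterclockwise around |z| = 1:
  J = ∮_{|z|=1} 1/(8 + 2*(z + 1/z)/2) · dz/(iz) = (2/i) ∮_{|z|=1} dz/(2*z^2 + 16*z + 2).
The roots of 2*z^2 + 16*z + 2 are z = (-8 ± sqrt(8^2 - 2^2))/2, with sqrt(60) = 2*sqrt(15); their product is 1, so only z₊ = -4 + sqrt(15) lies inside the unit circle (z₋ = -4 - sqrt(15) lies outside).
z₊ is a simple zero of q(z) = 2*z^2 + 16*z + 2, so Res(1/q, z₊) = 1/q'(z₊) with q'(z) = 4*z + 16; and q'(z₊) = 2*(z₊ - z₋) = 4*sqrt(15).
Therefore J = (2/i) · 2πi · 1/(4*sqrt(15)) = 2*pi/(2*sqrt(15)) = sqrt(15)*pi/15

Final answer: sqrt(15)*pi/15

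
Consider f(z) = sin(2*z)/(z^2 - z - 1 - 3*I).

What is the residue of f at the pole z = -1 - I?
Write f(z) = P(z)/Q(z) with P(z) = sin(2*z) and Q(z) = z^2 - z - 1 - 3*I.
The denominator factors as Q(z) = (z + 1 + I)*(z - 2 - I), so z = -1 - I is a simple zero of Q and P is analytic there; z = -1 - I is therefore a simple pole and
  Res(f, z₀) = P(z₀)/Q'(z₀).

Q'(z) = 2*z - 1, so Q'(-1 - I) = -3 - 2*I.
P(-1 - I) = -sin(2 + 2*I).

Res(f, -1 - I) = (-sin(2 + 2*I))/(-3 - 2*I) = (3/13 - 2*I/13)*sin(2 + 2*I)

Final answer: (3/13 - 2*I/13)*sin(2 + 2*I)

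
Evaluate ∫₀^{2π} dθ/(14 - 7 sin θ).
Call the integral J. The integrand is 2π-periodic and we integrate over a full period, so shifting θ does not change the value (θ → θ + π/2 turns sin θ into cos θ; θ → θ + π flips the sign of the trig term). Hence
  J = ∫₀^{2π} dθ/(14 + 7 cos θ).
Put z = e^{iθ}: then cos θ = (z + 1/z)/2, dθ = dz/(iz), and z runs once counterclockwise around |z| = 1:
  J = ∮_{|z|=1} 1/(14 + 7*(z + 1/z)/2) · dz/(iz) = (2/i) ∮_{|z|=1} dz/(7*z^2 + 28*z + 7).
The roots of 7*z^2 + 28*z + 7 are z = (-14 ± sqrt(14^2 - 7^2))/7, with sqrt(147) = 7*sqrt(3); their product is 1, so only z₊ = -2 + sqrt(3) lies inside the unit circle (z₋ = -2 - sqrt(3) lies outside).
z₊ is a simple zero of q(z) = 7*z^2 + 28*z + 7, so Res(1/q, z₊) = 1/q'(z₊) with q'(z) = 14*z + 28; and q'(z₊) = 7*(z₊ - z₋) = 14*sqrt(3).
Therefore J = (2/i) · 2πi · 1/(14*sqrt(3)) = 2*pi/(7*sqrt(3)) = 2*sqrt(3)*pi/21

Final answer: 2*sqrt(3)*pi/21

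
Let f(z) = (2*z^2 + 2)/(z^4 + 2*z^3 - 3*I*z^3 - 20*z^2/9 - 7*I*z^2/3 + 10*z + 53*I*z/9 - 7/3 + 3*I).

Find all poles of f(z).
{-3 + I, -I/3, 3*I, 1 - 2*I/3}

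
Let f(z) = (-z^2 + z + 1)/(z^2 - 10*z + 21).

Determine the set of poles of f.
{3, 7}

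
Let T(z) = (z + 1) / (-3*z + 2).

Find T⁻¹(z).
(2*z - 1)/(3*z + 1)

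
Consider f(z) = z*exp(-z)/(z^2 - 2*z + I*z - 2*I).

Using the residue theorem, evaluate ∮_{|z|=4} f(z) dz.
By the residue theorem, ∮_C f(z) dz = 2πi · (sum of the residues of f at the poles inside |z| = 4).

The denominator factors as (z + I)*(z - 2), so the singularities of f are simple poles at z = -I, z = 2.
  |-I|² = 1 < 16 = 4², so this pole is inside the contour.
  |2|² = 4 < 16 = 4², so this pole is inside the contour.

With P(z) = z*exp(-z) and Q(z) = z^2 - 2*z + I*z - 2*I, each pole is simple, so Res(f, z₀) = P(z₀)/Q'(z₀) with Q'(z) = 2*z - 2 + I.
  Res(f, -I) = P(-I)/Q'(-I) = (-I*exp(I))/(-2 - I) = (1/5 + 2*I/5)*exp(I)
  Res(f, 2) = P(2)/Q'(2) = (2*exp(-2))/(2 + I) = (4/5 - 2*I/5)*exp(-2)

Sum of residues inside C: (4/5 - 2*I/5)*exp(-2) + (1/5 + 2*I/5)*exp(I)
∮_C f(z) dz = 2πi · ((4/5 - 2*I/5)*exp(-2) + (1/5 + 2*I/5)*exp(I)) = pi*(-4/5 + 2*I/5)*exp(I) + pi*(4/5 + 8*I/5)*exp(-2)

Final answer: pi*(-4/5 + 2*I/5)*exp(I) + pi*(4/5 + 8*I/5)*exp(-2)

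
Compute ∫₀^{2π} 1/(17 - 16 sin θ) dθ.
2*sqrt(33)*pi/33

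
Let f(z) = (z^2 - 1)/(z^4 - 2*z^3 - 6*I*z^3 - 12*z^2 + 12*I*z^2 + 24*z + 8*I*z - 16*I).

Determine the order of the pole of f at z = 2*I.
3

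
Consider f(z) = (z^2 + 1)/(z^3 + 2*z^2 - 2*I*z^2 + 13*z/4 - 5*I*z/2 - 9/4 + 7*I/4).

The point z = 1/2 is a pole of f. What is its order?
Factor the denominator:
  z^3 + 2*z^2 - 2*I*z^2 + 13*z/4 - 5*I*z/2 - 9/4 + 7*I/4 = (z - 1/2)*(z + 1 - 3*I)*(z + 3/2 + I)

The numerator P(z) = z^2 + 1 has P(1/2) = 5/4 ≠ 0, so no factor of (z - 1/2) cancels.
Near z = 1/2 we can therefore write f(z) = g(z)/(z - 1/2) with g analytic at 1/2 and g(1/2) ≠ 0 (g is the numerator divided by the remaining denominator factors).

Hence z = 1/2 is a pole of order 1.

Final answer: 1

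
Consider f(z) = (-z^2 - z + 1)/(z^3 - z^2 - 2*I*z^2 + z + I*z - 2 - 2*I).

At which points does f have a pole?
The singularities of f are the zeros of the denominator. Factoring,
  z^3 - z^2 - 2*I*z^2 + z + I*z - 2 - 2*I = (z - 1 - I)*(z - 2*I)*(z + I)
so the candidates are z = 1 + I, z = 2*I, z = -I.

Check the numerator P(z) = -z^2 - z + 1 at each one:
  P(1 + I) = -3*I ≠ 0, so z = 1 + I is a (simple) pole.
  P(2*I) = 5 - 2*I ≠ 0, so z = 2*I is a (simple) pole.
  P(-I) = 2 + I ≠ 0, so z = -I is a (simple) pole.

Poles of f: {-I, 2*I, 1 + I}

Final answer: {-I, 2*I, 1 + I}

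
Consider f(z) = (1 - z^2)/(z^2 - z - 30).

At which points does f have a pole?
The singularities of f are the zeros of the denominator. Factoring,
  z^2 - z - 30 = (z - 6)*(z + 5)
so the candidates are z = 6, z = -5.

Check the numerator P(z) = 1 - z^2 at each one:
  P(6) = -35 ≠ 0, so z = 6 is a (simple) pole.
  P(-5) = -24 ≠ 0, so z = -5 is a (simple) pole.

Poles of f: {-5, 6}

Final answer: {-5, 6}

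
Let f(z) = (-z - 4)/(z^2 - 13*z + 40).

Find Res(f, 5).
Write f(z) = P(z)/Q(z) with P(z) = -z - 4 and Q(z) = z^2 - 13*z + 40.
The denominator factors as Q(z) = (z - 8)*(z - 5), so z = 5 is a simple zero of Q and P is analytic there; z = 5 is therefore a simple pole and
  Res(f, z₀) = P(z₀)/Q'(z₀).

Q'(z) = 2*z - 13, so Q'(5) = -3.
P(5) = -9.

Res(f, 5) = (-9)/(-3) = 3

Final answer: 3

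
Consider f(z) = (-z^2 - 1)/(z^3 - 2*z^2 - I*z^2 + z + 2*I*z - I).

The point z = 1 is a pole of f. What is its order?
2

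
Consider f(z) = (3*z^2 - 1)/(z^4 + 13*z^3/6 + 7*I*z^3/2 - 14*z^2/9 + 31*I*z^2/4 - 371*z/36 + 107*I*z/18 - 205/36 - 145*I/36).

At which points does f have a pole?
The singularities of f are the zeros of the denominator. Factoring,
  z^4 + 13*z^3/6 + 7*I*z^3/2 - 14*z^2/9 + 31*I*z^2/4 - 371*z/36 + 107*I*z/18 - 205/36 - 145*I/36 = (z + 1/3 + I)*(z + 1 + 2*I)*(z + 3/2 - I)*(z - 2/3 + 3*I/2)
so the candidates are z = -1/3 - I, z = -1 - 2*I, z = -3/2 + I, z = 2/3 - 3*I/2.

Check the numerator P(z) = 3*z^2 - 1 at each one:
  P(-1/3 - I) = -11/3 + 2*I ≠ 0, so z = -1/3 - I is a (simple) pole.
  P(-1 - 2*I) = -10 + 12*I ≠ 0, so z = -1 - 2*I is a (simple) pole.
  P(-3/2 + I) = 11/4 - 9*I ≠ 0, so z = -3/2 + I is a (simple) pole.
  P(2/3 - 3*I/2) = -77/12 - 6*I ≠ 0, so z = 2/3 - 3*I/2 is a (simple) pole.

Poles of f: {-3/2 + I, -1 - 2*I, -1/3 - I, 2/3 - 3*I/2}

Final answer: {-3/2 + I, -1 - 2*I, -1/3 - I, 2/3 - 3*I/2}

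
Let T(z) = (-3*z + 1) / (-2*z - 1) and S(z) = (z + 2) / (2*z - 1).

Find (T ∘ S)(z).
(T ∘ S)(z) = T(S(z)) = ((-3)*S(z) + (1))/((-2)*S(z) + (-1)). Multiply numerator and denominator by 2*z - 1:
  numerator:   (-3)*(z + 2) + (1)*(2*z - 1) = -z - 7
  denominator: (-2)*(z + 2) + (-1)*(2*z - 1) = -4*z - 3
(T ∘ S)(z) = (-z - 7)/(-4*z - 3) = (z + 7)/(4*z + 3)

Final answer: (z + 7)/(4*z + 3)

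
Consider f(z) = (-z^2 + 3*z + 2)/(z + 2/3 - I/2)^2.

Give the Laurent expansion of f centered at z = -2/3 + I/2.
(-7/36 + 13*I/6)/(z + 2/3 - I/2)^2 + (13/3 - I)/(z + 2/3 - I/2) - 1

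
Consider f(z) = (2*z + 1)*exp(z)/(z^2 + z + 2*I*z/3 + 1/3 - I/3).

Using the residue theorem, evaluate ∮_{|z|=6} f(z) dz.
pi*(-12/25 + 66*I/25)*exp(-1 - I) + pi*(12/25 + 34*I/25)*exp(I/3)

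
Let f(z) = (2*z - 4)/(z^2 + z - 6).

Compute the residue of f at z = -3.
Write f(z) = P(z)/Q(z) with P(z) = 2*z - 4 and Q(z) = z^2 + z - 6.
The denominator factors as Q(z) = (z + 3)*(z - 2), so z = -3 is a simple zero of Q and P is analytic there; z = -3 is therefore a simple pole and
  Res(f, z₀) = P(z₀)/Q'(z₀).

Q'(z) = 2*z + 1, so Q'(-3) = -5.
P(-3) = -10.

Res(f, -3) = (-10)/(-5) = 2

Final answer: 2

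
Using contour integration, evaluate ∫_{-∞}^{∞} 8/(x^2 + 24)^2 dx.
Let f(z) = 8/(z^2 + 24)^2. The denominator has no real zeros and deg Q - deg P = 4 ≥ 2, so the integral of f over the upper semicircle |z| = R tends to 0 as R → ∞. Closing the contour in the upper half-plane,
  ∫_{-∞}^{∞} f(x) dx = 2πi · Σ Res(f, z_k)  over the poles with Im z_k > 0.

Zeros of the denominator: z^2 + 24 = 0 gives z = ±2*sqrt(6)*I.
Upper half-plane: z = 2*sqrt(6)*I (a pole of order 2).

Write f(z) = g(z)/(z - 2*sqrt(6)*I)^2 with g(z) = 8/(z + 2*sqrt(6)*I)^2. For a double pole, Res(f, z₀) = g'(z₀):
  g'(z) = -16/(z + 2*sqrt(6)*I)^3
  Res(f, 2*sqrt(6)*I) = g'(2*sqrt(6)*I) = -sqrt(6)*I/144

∫_{-∞}^{∞} f(x) dx = 2πi · (-sqrt(6)*I/144) = sqrt(6)*pi/72

Final answer: sqrt(6)*pi/72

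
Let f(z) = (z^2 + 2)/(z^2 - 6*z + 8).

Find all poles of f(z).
The singularities of f are the zeros of the denominator. Factoring,
  z^2 - 6*z + 8 = (z - 4)*(z - 2)
so the candidates are z = 4, z = 2.

Check the numerator P(z) = z^2 + 2 at each one:
  P(4) = 18 ≠ 0, so z = 4 is a (simple) pole.
  P(2) = 6 ≠ 0, so z = 2 is a (simple) pole.

Poles of f: {2, 4}

Final answer: {2, 4}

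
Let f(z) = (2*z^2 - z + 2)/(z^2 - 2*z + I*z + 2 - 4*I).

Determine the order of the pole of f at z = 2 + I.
Factor the denominator:
  z^2 - 2*z + I*z + 2 - 4*I = (z - 2 - I)*(z + 2*I)

The numerator P(z) = 2*z^2 - z + 2 has P(2 + I) = 6 + 7*I ≠ 0, so no factor of (z - 2 - I) cancels.
Near z = 2 + I we can therefore write f(z) = g(z)/(z - 2 - I) with g analytic at 2 + I and g(2 + I) ≠ 0 (g is the numerator divided by the remaining denominator factors).

Hence z = 2 + I is a pole of order 1.

Final answer: 1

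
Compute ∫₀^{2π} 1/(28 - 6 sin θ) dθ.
Call the integral J. The integrand is 2π-periodic and we integrate over a full period, so shifting θ does not change the value (θ → θ + π/2 turns sin θ into cos θ; θ → θ + π flips the sign of the trig term). Hence
  J = ∫₀^{2π} dθ/(28 + 6 cos θ).
Put z = e^{iθ}: then cos θ = (z + 1/z)/2, dθ = dz/(iz), and z runs once counterclockwise around |z| = 1:
  J = ∮_{|z|=1} 1/(28 + 6*(z + 1/z)/2) · dz/(iz) = (2/i) ∮_{|z|=1} dz/(6*z^2 + 56*z + 6).
The roots of 6*z^2 + 56*z + 6 are z = (-28 ± sqrt(28^2 - 6^2))/6, with sqrt(748) = 2*sqrt(187); their product is 1, so only z₊ = -14/3 + sqrt(187)/3 lies inside the unit circle (z₋ = -14/3 - sqrt(187)/3 lies outside).
z₊ is a simple zero of q(z) = 6*z^2 + 56*z + 6, so Res(1/q, z₊) = 1/q'(z₊) with q'(z) = 12*z + 56; and q'(z₊) = 6*(z₊ - z₋) = 4*sqrt(187).
Therefore J = (2/i) · 2πi · 1/(4*sqrt(187)) = 2*pi/(2*sqrt(187)) = sqrt(187)*pi/187

Final answer: sqrt(187)*pi/187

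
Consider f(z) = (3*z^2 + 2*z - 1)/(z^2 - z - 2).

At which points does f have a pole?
The singularities of f are the zeros of the denominator. Factoring,
  z^2 - z - 2 = (z + 1)*(z - 2)
so the candidates are z = -1, z = 2.

Check the numerator P(z) = 3*z^2 + 2*z - 1 at each one:
  P(-1) = 0, so the factor (z + 1) cancels and z = -1 is only a removable singularity, not a pole.
  P(2) = 15 ≠ 0, so z = 2 is a (simple) pole.

Poles of f: {2}

Final answer: {2}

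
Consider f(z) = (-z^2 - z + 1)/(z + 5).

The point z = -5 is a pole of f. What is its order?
Factor the denominator:
  z + 5 = (z + 5)

The numerator P(z) = -z^2 - z + 1 has P(-5) = -19 ≠ 0, so no factor of (z + 5) cancels.
Near z = -5 we can therefore write f(z) = g(z)/(z + 5) with g analytic at -5 and g(-5) ≠ 0 (g is just the numerator).

Hence z = -5 is a pole of order 1.

Final answer: 1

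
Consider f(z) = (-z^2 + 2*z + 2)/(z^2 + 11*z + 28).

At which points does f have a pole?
The singularities of f are the zeros of the denominator. Factoring,
  z^2 + 11*z + 28 = (z + 7)*(z + 4)
so the candidates are z = -7, z = -4.

Check the numerator P(z) = -z^2 + 2*z + 2 at each one:
  P(-7) = -61 ≠ 0, so z = -7 is a (simple) pole.
  P(-4) = -22 ≠ 0, so z = -4 is a (simple) pole.

Poles of f: {-7, -4}

Final answer: {-7, -4}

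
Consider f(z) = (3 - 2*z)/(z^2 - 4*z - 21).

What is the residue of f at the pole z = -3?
Write f(z) = P(z)/Q(z) with P(z) = 3 - 2*z and Q(z) = z^2 - 4*z - 21.
The denominator factors as Q(z) = (z + 3)*(z - 7), so z = -3 is a simple zero of Q and P is analytic there; z = -3 is therefore a simple pole and
  Res(f, z₀) = P(z₀)/Q'(z₀).

Q'(z) = 2*z - 4, so Q'(-3) = -10.
P(-3) = 9.

Res(f, -3) = (9)/(-10) = -9/10

Final answer: -9/10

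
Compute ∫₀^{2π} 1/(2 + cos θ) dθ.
Let J = ∫₀^{2π} dθ/(2 + cos θ).
Put z = e^{iθ}: then cos θ = (z + 1/z)/2, dθ = dz/(iz), and z runs once counterclockwise around |z| = 1:
  J = ∮_{|z|=1} 1/(2 + (z + 1/z)/2) · dz/(iz) = (2/i) ∮_{|z|=1} dz/(z^2 + 4*z + 1).
The roots of z^2 + 4*z + 1 are z = (-2 ± sqrt(2^2 - 1^2)), with sqrt(3) = sqrt(3); their product is 1, so only z₊ = -2 + sqrt(3) lies inside the unit circle (z₋ = -2 - sqrt(3) lies outside).
z₊ is a simple zero of q(z) = z^2 + 4*z + 1, so Res(1/q, z₊) = 1/q'(z₊) with q'(z) = 2*z + 4; and q'(z₊) = (z₊ - z₋) = 2*sqrt(3).
Therefore J = (2/i) · 2πi · 1/(2*sqrt(3)) = 2*pi/(sqrt(3)) = 2*sqrt(3)*pi/3

Final answer: 2*sqrt(3)*pi/3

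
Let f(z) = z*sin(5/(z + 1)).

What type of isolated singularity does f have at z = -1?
Let u = z + 1. Then
  sin(5/u) = Σ_{k≥0} (-1)^k (5)^(2k+1)/((2k+1)!·u^(2k+1)) = 5/u - 125/(6*u^3) + 625/(24*u^5) + ...
which has infinitely many negative powers of u, so sin(5/(z + 1)) has an essential singularity at z = -1.
The extra factor z is a nonzero polynomial; if the product had at most a pole at z = -1, dividing by that polynomial would leave sin(5/(z + 1)) with at most a pole too — contradiction. (Equivalently, the product's Laurent series still has infinitely many negative powers.)
So the singularity is essential.

Final answer: essential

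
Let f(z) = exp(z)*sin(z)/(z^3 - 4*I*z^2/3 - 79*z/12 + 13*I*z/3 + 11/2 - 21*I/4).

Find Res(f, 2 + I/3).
Write f(z) = P(z)/Q(z) with P(z) = exp(z)*sin(z) and Q(z) = z^3 - 4*I*z^2/3 - 79*z/12 + 13*I*z/3 + 11/2 - 21*I/4.
The denominator factors as Q(z) = (z + 3 - 3*I/2)*(z - 1 + I/2)*(z - 2 - I/3), so z = 2 + I/3 is a simple zero of Q and P is analytic there; z = 2 + I/3 is therefore a simple pole and
  Res(f, z₀) = P(z₀)/Q'(z₀).

Q'(z) = 3*z^2 - 8*I*z/3 - 79/12 + 13*I/3, so Q'(2 + I/3) = 215/36 + 3*I.
P(2 + I/3) = exp(2 + I/3)*sin(2 + I/3).

Res(f, 2 + I/3) = (exp(2 + I/3)*sin(2 + I/3))/(215/36 + 3*I) = (7740/57889 - 3888*I/57889)*exp(2 + I/3)*sin(2 + I/3)

Final answer: (7740/57889 - 3888*I/57889)*exp(2 + I/3)*sin(2 + I/3)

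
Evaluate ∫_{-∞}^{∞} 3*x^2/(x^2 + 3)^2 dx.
sqrt(3)*pi/2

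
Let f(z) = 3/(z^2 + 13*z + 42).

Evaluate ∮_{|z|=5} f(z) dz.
0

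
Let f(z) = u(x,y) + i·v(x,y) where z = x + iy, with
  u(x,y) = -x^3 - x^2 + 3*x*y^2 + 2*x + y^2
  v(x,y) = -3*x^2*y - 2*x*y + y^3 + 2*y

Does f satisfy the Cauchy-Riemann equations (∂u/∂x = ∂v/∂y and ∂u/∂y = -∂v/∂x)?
∂u/∂x = -3*x^2 - 2*x + 3*y^2 + 2
∂v/∂y = -3*x^2 - 2*x + 3*y^2 + 2
∂u/∂y = 6*x*y + 2*y
∂v/∂x = -6*x*y - 2*y
∂u/∂x = ∂v/∂y and ∂u/∂y = -∂v/∂x hold identically; f is analytic.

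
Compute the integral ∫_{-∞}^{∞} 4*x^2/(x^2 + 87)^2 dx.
Let f(z) = 4*z^2/(z^2 + 87)^2. The denominator has no real zeros and deg Q - deg P = 2 ≥ 2, so the integral of f over the upper semicircle |z| = R tends to 0 as R → ∞. Closing the contour in the upper half-plane,
  ∫_{-∞}^{∞} f(x) dx = 2πi · Σ Res(f, z_k)  over the poles with Im z_k > 0.

Zeros of the denominator: z^2 + 87 = 0 gives z = ±sqrt(87)*I.
Upper half-plane: z = sqrt(87)*I (a pole of order 2).

Write f(z) = g(z)/(z - sqrt(87)*I)^2 with g(z) = 4*z^2/(z + sqrt(87)*I)^2. For a double pole, Res(f, z₀) = g'(z₀):
  g'(z) = 8*sqrt(87)*I*z/(z + sqrt(87)*I)^3
  Res(f, sqrt(87)*I) = g'(sqrt(87)*I) = -sqrt(87)*I/87

∫_{-∞}^{∞} f(x) dx = 2πi · (-sqrt(87)*I/87) = 2*sqrt(87)*pi/87

Final answer: 2*sqrt(87)*pi/87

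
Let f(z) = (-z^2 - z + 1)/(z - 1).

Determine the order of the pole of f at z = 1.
Factor the denominator:
  z - 1 = (z - 1)

The numerator P(z) = -z^2 - z + 1 has P(1) = -1 ≠ 0, so no factor of (z - 1) cancels.
Near z = 1 we can therefore write f(z) = g(z)/(z - 1) with g analytic at 1 and g(1) ≠ 0 (g is just the numerator).

Hence z = 1 is a pole of order 1.

Final answer: 1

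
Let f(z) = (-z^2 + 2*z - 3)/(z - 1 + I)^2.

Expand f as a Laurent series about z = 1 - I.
-1/(z - 1 + I)^2 + 2*I/(z - 1 + I) - 1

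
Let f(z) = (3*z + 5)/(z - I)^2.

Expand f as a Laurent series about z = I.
(5 + 3*I)/(z - I)^2 + 3/(z - I)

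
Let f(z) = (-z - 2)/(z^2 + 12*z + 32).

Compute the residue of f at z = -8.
Write f(z) = P(z)/Q(z) with P(z) = -z - 2 and Q(z) = z^2 + 12*z + 32.
The denominator factors as Q(z) = (z + 4)*(z + 8), so z = -8 is a simple zero of Q and P is analytic there; z = -8 is therefore a simple pole and
  Res(f, z₀) = P(z₀)/Q'(z₀).

Q'(z) = 2*z + 12, so Q'(-8) = -4.
P(-8) = 6.

Res(f, -8) = (6)/(-4) = -3/2

Final answer: -3/2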